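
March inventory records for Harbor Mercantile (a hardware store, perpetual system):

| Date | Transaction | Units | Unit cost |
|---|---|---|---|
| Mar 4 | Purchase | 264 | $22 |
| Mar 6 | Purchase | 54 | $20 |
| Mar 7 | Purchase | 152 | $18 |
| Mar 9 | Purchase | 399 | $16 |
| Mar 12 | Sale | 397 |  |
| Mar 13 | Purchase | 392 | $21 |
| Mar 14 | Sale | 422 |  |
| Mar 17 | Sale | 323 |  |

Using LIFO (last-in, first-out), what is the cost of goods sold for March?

COGS = $21,622

Mar 12, 397 sold [LIFO — newest first]: 397 @ $16 = $6,352
Mar 14, 422 sold [LIFO — newest first]: 392 @ $21 + 2 @ $16 + 28 @ $18 = $8,768
Mar 17, 323 sold [LIFO — newest first]: 124 @ $18 + 54 @ $20 + 145 @ $22 = $6,502
Total COGS = $6,352 + $8,768 + $6,502 = $21,622
Ending inventory: 119 @ $22 = $2,618
Check: goods available $24,240 = COGS $21,622 + ending $2,618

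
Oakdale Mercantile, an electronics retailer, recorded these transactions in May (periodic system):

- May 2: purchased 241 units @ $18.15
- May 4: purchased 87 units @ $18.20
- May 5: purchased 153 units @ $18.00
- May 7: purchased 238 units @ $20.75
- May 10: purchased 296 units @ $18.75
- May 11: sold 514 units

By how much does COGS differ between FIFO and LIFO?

$677.20

FIFO COGS: 241 @ $18.15 + 87 @ $18.20 + 153 @ $18.00 + 33 @ $20.75 = $9,396.30
LIFO COGS: 296 @ $18.75 + 218 @ $20.75 = $10,073.50
Difference = |$9,396.30 − $10,073.50| = $677.20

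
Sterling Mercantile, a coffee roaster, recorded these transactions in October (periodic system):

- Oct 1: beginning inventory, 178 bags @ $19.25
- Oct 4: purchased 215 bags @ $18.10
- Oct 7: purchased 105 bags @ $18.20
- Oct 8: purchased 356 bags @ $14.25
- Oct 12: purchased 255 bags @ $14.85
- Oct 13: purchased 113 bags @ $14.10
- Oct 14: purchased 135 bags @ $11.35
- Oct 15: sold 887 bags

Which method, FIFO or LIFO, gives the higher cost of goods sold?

FIFO COGS: 178 @ $19.25 + 215 @ $18.10 + 105 @ $18.20 + 356 @ $14.25 + 33 @ $14.85 = $14,792.05
LIFO COGS: 135 @ $11.35 + 113 @ $14.10 + 255 @ $14.85 + 356 @ $14.25 + 28 @ $18.20 = $12,494.90

FIFO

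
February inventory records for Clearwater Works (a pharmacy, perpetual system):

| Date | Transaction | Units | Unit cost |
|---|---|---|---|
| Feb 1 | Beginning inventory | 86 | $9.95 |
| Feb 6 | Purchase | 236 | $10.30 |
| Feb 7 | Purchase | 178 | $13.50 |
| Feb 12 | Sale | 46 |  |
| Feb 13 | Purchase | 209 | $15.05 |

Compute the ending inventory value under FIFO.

Feb 12, 46 sold [FIFO — oldest first]: 46 @ $9.95 = $457.70
Ending inventory: 40 @ $9.95 + 236 @ $10.30 + 178 @ $13.50 + 209 @ $15.05 = $8,377.25

Ending inventory = $8,377.25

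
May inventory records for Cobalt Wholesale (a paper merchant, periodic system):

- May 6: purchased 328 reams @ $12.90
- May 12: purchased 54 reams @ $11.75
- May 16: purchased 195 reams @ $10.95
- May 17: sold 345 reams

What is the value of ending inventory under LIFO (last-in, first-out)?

May 17, 345 sold [LIFO — newest first]: 195 @ $10.95 + 54 @ $11.75 + 96 @ $12.90 = $4,008.15
Ending inventory: 232 @ $12.90 = $2,992.80
Check: goods available $7,000.95 = COGS $4,008.15 + ending $2,992.80

Ending inventory = $2,992.80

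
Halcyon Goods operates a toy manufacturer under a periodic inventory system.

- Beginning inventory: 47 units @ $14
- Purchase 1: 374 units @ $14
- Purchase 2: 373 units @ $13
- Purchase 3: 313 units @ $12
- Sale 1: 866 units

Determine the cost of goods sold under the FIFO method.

Sale 1 (866) [FIFO — oldest first]: 47 @ $14 + 374 @ $14 + 373 @ $13 + 72 @ $12 = $11,607
Ending inventory: 241 @ $12 = $2,892

COGS = $11,607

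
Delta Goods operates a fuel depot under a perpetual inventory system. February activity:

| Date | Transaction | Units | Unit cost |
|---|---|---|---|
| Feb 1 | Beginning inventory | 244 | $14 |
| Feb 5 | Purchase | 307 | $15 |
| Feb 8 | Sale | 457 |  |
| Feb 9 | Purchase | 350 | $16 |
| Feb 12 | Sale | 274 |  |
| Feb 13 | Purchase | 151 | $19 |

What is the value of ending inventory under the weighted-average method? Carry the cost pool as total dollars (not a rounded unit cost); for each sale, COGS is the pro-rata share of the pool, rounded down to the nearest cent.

Ending inventory = $5,537.08

After Feb 1: 244 on hand, pool $3,416.00 (≈ $14.0000 each)
After Feb 5: 551 on hand, pool $8,021.00 (≈ $14.5572 each)
Feb 8, sell 457: 457/551 × $8,021.00 → $6,652.62
After Feb 9: 444 on hand, pool $6,968.38 (≈ $15.6945 each)
Feb 12, sell 274: 274/444 × $6,968.38 → $4,300.30
After Feb 13: 321 on hand, pool $5,537.08 (≈ $17.2495 each)
Total COGS = $6,652.62 + $4,300.30 = $10,952.92
Ending inventory (cost pool remaining) = $5,537.08
Check: goods available $16,490.00 = COGS $10,952.92 + ending $5,537.08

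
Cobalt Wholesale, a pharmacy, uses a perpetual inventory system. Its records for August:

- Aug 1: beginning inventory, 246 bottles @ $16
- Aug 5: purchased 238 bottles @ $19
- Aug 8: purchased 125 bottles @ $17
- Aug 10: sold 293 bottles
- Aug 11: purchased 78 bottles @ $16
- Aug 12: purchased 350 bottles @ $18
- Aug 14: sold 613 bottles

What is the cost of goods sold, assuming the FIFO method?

COGS = $15,773

Aug 10, 293 sold [FIFO — oldest first]: 246 @ $16 + 47 @ $19 = $4,829
Aug 14, 613 sold [FIFO — oldest first]: 191 @ $19 + 125 @ $17 + 78 @ $16 + 219 @ $18 = $10,944
Total COGS = $4,829 + $10,944 = $15,773
Ending inventory: 131 @ $18 = $2,358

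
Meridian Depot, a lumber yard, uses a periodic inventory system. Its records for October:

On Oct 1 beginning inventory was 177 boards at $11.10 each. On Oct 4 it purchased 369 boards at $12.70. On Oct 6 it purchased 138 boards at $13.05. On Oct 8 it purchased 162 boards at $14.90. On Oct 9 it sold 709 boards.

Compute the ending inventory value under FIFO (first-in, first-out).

Oct 9, 709 sold [FIFO — oldest first]: 177 @ $11.10 + 369 @ $12.70 + 138 @ $13.05 + 25 @ $14.90 = $8,824.40
Ending inventory: 137 @ $14.90 = $2,041.30

Ending inventory = $2,041.30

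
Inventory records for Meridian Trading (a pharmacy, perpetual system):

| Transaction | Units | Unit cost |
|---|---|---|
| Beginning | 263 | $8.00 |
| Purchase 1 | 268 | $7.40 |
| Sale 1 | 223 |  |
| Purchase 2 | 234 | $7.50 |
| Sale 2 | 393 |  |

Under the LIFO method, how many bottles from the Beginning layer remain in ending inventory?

Sale 1 (223) [LIFO — newest first]: 223 @ $7.40 = $1,650.20
Sale 2 (393) [LIFO — newest first]: 234 @ $7.50 + 45 @ $7.40 + 114 @ $8.00 = $3,000.00
Total COGS = $1,650.20 + $3,000.00 = $4,650.20
Ending inventory: 149 @ $8.00 = $1,192.00
Check: goods available $5,842.20 = COGS $4,650.20 + ending $1,192.00

149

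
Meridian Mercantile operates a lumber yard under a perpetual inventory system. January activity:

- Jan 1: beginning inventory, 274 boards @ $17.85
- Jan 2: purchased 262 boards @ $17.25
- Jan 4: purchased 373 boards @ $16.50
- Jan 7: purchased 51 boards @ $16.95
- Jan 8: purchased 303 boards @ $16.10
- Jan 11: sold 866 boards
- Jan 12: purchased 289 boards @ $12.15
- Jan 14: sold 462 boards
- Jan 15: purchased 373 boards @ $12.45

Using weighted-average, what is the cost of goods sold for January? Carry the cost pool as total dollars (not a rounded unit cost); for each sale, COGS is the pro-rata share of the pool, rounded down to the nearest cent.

COGS = $21,485.44

After Jan 1: 274 on hand, pool $4,890.90 (≈ $17.8500 each)
After Jan 2: 536 on hand, pool $9,410.40 (≈ $17.5567 each)
After Jan 4: 909 on hand, pool $15,564.90 (≈ $17.1231 each)
After Jan 7: 960 on hand, pool $16,429.35 (≈ $17.1139 each)
After Jan 8: 1263 on hand, pool $21,307.65 (≈ $16.8707 each)
Jan 11, sell 866: 866/1263 × $21,307.65 → $14,609.99
After Jan 12: 686 on hand, pool $10,209.01 (≈ $14.8819 each)
Jan 14, sell 462: 462/686 × $10,209.01 → $6,875.45
After Jan 15: 597 on hand, pool $7,977.41 (≈ $13.3625 each)
Total COGS = $14,609.99 + $6,875.45 = $21,485.44
Ending inventory (cost pool remaining) = $7,977.41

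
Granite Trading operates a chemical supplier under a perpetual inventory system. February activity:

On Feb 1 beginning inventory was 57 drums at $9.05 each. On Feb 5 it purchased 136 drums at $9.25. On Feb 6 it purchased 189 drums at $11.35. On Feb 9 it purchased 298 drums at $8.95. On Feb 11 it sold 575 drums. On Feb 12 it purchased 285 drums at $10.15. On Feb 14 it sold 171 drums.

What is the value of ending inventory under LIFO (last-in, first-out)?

Feb 11, 575 sold [LIFO — newest first]: 298 @ $8.95 + 189 @ $11.35 + 88 @ $9.25 = $5,626.25
Feb 14, 171 sold [LIFO — newest first]: 171 @ $10.15 = $1,735.65
Total COGS = $5,626.25 + $1,735.65 = $7,361.90
Ending inventory: 57 @ $9.05 + 48 @ $9.25 + 114 @ $10.15 = $2,116.95
Check: goods available $9,478.85 = COGS $7,361.90 + ending $2,116.95

Ending inventory = $2,116.95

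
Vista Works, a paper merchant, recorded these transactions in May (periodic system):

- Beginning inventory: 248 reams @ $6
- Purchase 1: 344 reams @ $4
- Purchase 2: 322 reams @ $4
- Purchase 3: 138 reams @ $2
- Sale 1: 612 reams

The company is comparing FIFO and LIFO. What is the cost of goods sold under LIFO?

FIFO COGS: 248 @ $6 + 344 @ $4 + 20 @ $4 = $2,944
LIFO COGS: 138 @ $2 + 322 @ $4 + 152 @ $4 = $2,172

COGS = $2,172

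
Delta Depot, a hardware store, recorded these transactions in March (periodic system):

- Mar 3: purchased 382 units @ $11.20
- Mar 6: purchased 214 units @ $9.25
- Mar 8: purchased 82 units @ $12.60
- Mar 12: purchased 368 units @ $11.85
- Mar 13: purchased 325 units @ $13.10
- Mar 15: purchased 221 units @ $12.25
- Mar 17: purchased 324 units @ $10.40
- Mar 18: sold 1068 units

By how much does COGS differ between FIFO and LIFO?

$740.55

FIFO COGS: 382 @ $11.20 + 214 @ $9.25 + 82 @ $12.60 + 368 @ $11.85 + 22 @ $13.10 = $11,940.10
LIFO COGS: 324 @ $10.40 + 221 @ $12.25 + 325 @ $13.10 + 198 @ $11.85 = $12,680.65
Difference = |$11,940.10 − $12,680.65| = $740.55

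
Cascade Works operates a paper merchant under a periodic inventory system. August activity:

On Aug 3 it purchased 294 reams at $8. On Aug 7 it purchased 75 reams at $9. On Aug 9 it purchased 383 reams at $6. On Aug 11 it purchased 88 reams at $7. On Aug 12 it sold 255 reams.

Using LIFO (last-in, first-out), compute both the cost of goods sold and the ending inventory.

Aug 12, 255 sold [LIFO — newest first]: 88 @ $7 + 167 @ $6 = $1,618
Ending inventory: 294 @ $8 + 75 @ $9 + 216 @ $6 = $4,323
Check: goods available $5,941 = COGS $1,618 + ending $4,323

COGS = $1,618; ending inventory = $4,323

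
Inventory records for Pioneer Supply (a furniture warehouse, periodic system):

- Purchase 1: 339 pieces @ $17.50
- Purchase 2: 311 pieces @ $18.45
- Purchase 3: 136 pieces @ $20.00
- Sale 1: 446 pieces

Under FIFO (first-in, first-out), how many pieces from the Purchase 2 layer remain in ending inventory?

Sale 1 (446) [FIFO — oldest first]: 339 @ $17.50 + 107 @ $18.45 = $7,906.65
Ending inventory: 204 @ $18.45 + 136 @ $20.00 = $6,483.80
Check: goods available $14,390.45 = COGS $7,906.65 + ending $6,483.80

204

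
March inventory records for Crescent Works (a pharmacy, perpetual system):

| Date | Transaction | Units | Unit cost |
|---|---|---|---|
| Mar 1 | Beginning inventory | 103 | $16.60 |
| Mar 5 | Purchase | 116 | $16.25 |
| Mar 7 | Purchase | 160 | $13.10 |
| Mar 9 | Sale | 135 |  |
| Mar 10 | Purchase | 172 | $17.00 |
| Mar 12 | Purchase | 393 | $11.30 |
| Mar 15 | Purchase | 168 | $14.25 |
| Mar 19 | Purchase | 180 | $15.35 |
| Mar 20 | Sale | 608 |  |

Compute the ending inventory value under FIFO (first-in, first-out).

Mar 9, 135 sold [FIFO — oldest first]: 103 @ $16.60 + 32 @ $16.25 = $2,229.80
Mar 20, 608 sold [FIFO — oldest first]: 84 @ $16.25 + 160 @ $13.10 + 172 @ $17.00 + 192 @ $11.30 = $8,554.60
Total COGS = $2,229.80 + $8,554.60 = $10,784.40
Ending inventory: 201 @ $11.30 + 168 @ $14.25 + 180 @ $15.35 = $7,428.30
Check: goods available $18,212.70 = COGS $10,784.40 + ending $7,428.30

Ending inventory = $7,428.30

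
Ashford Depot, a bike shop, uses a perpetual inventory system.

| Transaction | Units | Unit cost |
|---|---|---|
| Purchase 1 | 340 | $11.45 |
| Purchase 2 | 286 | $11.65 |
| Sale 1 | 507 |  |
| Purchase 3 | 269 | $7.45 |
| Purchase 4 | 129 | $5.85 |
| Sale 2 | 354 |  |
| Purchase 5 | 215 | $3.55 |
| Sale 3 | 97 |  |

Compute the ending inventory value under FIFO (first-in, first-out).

Sale 1 (507) [FIFO — oldest first]: 340 @ $11.45 + 167 @ $11.65 = $5,838.55
Sale 2 (354) [FIFO — oldest first]: 119 @ $11.65 + 235 @ $7.45 = $3,137.10
Sale 3 (97) [FIFO — oldest first]: 34 @ $7.45 + 63 @ $5.85 = $621.85
Total COGS = $5,838.55 + $3,137.10 + $621.85 = $9,597.50
Ending inventory: 66 @ $5.85 + 215 @ $3.55 = $1,149.35
Check: goods available $10,746.85 = COGS $9,597.50 + ending $1,149.35

Ending inventory = $1,149.35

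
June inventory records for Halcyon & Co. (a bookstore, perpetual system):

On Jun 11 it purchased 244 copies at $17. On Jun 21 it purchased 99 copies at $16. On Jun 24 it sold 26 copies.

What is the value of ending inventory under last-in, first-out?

Jun 24, 26 sold [LIFO — newest first]: 26 @ $16 = $416
Ending inventory: 244 @ $17 + 73 @ $16 = $5,316
Check: goods available $5,732 = COGS $416 + ending $5,316

Ending inventory = $5,316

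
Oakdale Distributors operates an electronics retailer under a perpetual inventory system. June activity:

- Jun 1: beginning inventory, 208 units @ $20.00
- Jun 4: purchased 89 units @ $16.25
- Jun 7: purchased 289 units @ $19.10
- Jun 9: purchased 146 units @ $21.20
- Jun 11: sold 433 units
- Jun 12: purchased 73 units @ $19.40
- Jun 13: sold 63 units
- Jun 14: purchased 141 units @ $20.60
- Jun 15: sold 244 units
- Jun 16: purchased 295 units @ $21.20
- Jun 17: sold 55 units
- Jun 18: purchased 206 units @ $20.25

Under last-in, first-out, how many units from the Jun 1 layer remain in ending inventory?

206

Jun 11, 433 sold [LIFO — newest first]: 146 @ $21.20 + 287 @ $19.10 = $8,576.90
Jun 13, 63 sold [LIFO — newest first]: 63 @ $19.40 = $1,222.20
Jun 15, 244 sold [LIFO — newest first]: 141 @ $20.60 + 10 @ $19.40 + 2 @ $19.10 + 89 @ $16.25 + 2 @ $20.00 = $4,623.05
Jun 17, 55 sold [LIFO — newest first]: 55 @ $21.20 = $1,166.00
Total COGS = $8,576.90 + $1,222.20 + $4,623.05 + $1,166.00 = $15,588.15
Ending inventory: 206 @ $20.00 + 240 @ $21.20 + 206 @ $20.25 = $13,379.50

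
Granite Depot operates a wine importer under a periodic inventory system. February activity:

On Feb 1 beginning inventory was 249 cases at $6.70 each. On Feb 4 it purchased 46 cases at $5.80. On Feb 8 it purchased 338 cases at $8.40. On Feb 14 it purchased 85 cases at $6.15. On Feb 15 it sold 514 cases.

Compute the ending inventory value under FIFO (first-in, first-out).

Ending inventory = $1,522.35

Feb 15, 514 sold [FIFO — oldest first]: 249 @ $6.70 + 46 @ $5.80 + 219 @ $8.40 = $3,774.70
Ending inventory: 119 @ $8.40 + 85 @ $6.15 = $1,522.35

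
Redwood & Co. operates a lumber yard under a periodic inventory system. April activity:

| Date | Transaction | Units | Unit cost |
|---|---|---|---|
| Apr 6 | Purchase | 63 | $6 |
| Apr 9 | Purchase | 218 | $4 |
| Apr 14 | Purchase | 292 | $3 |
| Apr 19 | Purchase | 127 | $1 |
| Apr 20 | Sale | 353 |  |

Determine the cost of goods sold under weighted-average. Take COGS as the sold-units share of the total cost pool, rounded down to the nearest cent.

Apr 20, sell 353: 353/700 × $2,253.00 → $1,136.15
Ending inventory (cost pool remaining) = $1,116.85

COGS = $1,136.15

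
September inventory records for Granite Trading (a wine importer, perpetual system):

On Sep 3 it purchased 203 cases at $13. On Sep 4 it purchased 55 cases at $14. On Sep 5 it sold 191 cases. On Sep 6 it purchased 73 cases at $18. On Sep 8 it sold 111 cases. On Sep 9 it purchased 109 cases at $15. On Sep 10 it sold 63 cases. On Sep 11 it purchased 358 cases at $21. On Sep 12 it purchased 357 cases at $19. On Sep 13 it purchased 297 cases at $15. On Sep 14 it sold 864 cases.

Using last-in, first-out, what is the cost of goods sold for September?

COGS = $20,939

Sep 5, 191 sold [LIFO — newest first]: 55 @ $14 + 136 @ $13 = $2,538
Sep 8, 111 sold [LIFO — newest first]: 73 @ $18 + 38 @ $13 = $1,808
Sep 10, 63 sold [LIFO — newest first]: 63 @ $15 = $945
Sep 14, 864 sold [LIFO — newest first]: 297 @ $15 + 357 @ $19 + 210 @ $21 = $15,648
Total COGS = $2,538 + $1,808 + $945 + $15,648 = $20,939
Ending inventory: 29 @ $13 + 46 @ $15 + 148 @ $21 = $4,175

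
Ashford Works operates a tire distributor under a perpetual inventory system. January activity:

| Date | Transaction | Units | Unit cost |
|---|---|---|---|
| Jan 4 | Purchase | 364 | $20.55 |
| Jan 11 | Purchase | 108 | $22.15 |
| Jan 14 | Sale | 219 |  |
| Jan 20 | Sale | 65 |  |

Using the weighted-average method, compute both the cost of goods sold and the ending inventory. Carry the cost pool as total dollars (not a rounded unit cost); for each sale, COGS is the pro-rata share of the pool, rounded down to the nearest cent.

COGS = $5,940.16; ending inventory = $3,932.24

After Jan 4: 364 on hand, pool $7,480.20 (≈ $20.5500 each)
After Jan 11: 472 on hand, pool $9,872.40 (≈ $20.9161 each)
Jan 14, sell 219: 219/472 × $9,872.40 → $4,580.62
Jan 20, sell 65: 65/253 × $5,291.78 → $1,359.54
Total COGS = $4,580.62 + $1,359.54 = $5,940.16
Ending inventory (cost pool remaining) = $3,932.24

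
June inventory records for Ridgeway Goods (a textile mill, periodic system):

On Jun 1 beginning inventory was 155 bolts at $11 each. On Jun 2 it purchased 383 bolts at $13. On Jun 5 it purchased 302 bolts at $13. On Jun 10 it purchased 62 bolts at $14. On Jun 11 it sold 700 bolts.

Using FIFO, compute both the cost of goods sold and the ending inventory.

COGS = $8,790; ending inventory = $2,688

Jun 11, 700 sold [FIFO — oldest first]: 155 @ $11 + 383 @ $13 + 162 @ $13 = $8,790
Ending inventory: 140 @ $13 + 62 @ $14 = $2,688
Check: goods available $11,478 = COGS $8,790 + ending $2,688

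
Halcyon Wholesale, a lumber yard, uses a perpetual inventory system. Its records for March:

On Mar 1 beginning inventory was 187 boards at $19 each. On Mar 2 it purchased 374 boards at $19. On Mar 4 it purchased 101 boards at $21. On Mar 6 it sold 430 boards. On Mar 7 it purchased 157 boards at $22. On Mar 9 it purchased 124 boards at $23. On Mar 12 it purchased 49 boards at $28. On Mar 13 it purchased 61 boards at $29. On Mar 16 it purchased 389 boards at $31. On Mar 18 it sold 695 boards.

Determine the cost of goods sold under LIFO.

COGS = $28,008

Mar 6, 430 sold [LIFO — newest first]: 101 @ $21 + 329 @ $19 = $8,372
Mar 18, 695 sold [LIFO — newest first]: 389 @ $31 + 61 @ $29 + 49 @ $28 + 124 @ $23 + 72 @ $22 = $19,636
Total COGS = $8,372 + $19,636 = $28,008
Ending inventory: 187 @ $19 + 45 @ $19 + 85 @ $22 = $6,278
Check: goods available $34,286 = COGS $28,008 + ending $6,278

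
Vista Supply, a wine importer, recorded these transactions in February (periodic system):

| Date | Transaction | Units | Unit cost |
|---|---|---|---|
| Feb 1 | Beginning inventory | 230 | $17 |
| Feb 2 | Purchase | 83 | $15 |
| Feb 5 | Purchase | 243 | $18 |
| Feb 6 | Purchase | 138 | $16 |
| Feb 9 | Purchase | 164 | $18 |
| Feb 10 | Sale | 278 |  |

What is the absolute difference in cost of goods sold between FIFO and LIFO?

FIFO COGS: 230 @ $17 + 48 @ $15 = $4,630
LIFO COGS: 164 @ $18 + 114 @ $16 = $4,776
Difference = |$4,630 − $4,776| = $146

$146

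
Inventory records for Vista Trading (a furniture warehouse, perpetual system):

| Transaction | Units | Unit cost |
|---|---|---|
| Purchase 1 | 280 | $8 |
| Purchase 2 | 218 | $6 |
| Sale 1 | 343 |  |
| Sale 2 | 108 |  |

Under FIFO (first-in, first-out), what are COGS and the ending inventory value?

Sale 1 (343) [FIFO — oldest first]: 280 @ $8 + 63 @ $6 = $2,618
Sale 2 (108) [FIFO — oldest first]: 108 @ $6 = $648
Total COGS = $2,618 + $648 = $3,266
Ending inventory: 47 @ $6 = $282

COGS = $3,266; ending inventory = $282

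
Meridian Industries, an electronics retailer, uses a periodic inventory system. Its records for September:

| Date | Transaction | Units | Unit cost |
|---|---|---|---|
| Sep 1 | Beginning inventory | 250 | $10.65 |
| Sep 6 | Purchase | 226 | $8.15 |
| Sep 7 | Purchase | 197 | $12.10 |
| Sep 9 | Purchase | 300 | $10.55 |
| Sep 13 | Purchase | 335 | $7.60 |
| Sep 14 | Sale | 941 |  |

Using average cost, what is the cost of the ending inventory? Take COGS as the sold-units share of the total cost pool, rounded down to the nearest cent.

Ending inventory = $3,535.07

Sep 14, sell 941: 941/1308 × $12,599.10 → $9,064.03
Ending inventory (cost pool remaining) = $3,535.07
Check: goods available $12,599.10 = COGS $9,064.03 + ending $3,535.07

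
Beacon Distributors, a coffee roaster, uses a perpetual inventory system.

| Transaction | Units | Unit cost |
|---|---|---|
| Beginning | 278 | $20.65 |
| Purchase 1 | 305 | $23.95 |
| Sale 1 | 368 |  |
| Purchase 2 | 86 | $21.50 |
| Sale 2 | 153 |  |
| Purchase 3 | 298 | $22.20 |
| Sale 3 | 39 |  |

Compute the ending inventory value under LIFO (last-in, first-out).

Ending inventory = $8,806.00

Sale 1 (368) [LIFO — newest first]: 305 @ $23.95 + 63 @ $20.65 = $8,605.70
Sale 2 (153) [LIFO — newest first]: 86 @ $21.50 + 67 @ $20.65 = $3,232.55
Sale 3 (39) [LIFO — newest first]: 39 @ $22.20 = $865.80
Total COGS = $8,605.70 + $3,232.55 + $865.80 = $12,704.05
Ending inventory: 148 @ $20.65 + 259 @ $22.20 = $8,806.00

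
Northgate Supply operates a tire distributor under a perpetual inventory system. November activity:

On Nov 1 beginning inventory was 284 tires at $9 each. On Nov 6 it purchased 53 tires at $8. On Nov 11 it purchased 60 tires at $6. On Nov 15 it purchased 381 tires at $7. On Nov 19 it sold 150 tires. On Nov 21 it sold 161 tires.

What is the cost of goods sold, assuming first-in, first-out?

Nov 19, 150 sold [FIFO — oldest first]: 150 @ $9 = $1,350
Nov 21, 161 sold [FIFO — oldest first]: 134 @ $9 + 27 @ $8 = $1,422
Total COGS = $1,350 + $1,422 = $2,772
Ending inventory: 26 @ $8 + 60 @ $6 + 381 @ $7 = $3,235

COGS = $2,772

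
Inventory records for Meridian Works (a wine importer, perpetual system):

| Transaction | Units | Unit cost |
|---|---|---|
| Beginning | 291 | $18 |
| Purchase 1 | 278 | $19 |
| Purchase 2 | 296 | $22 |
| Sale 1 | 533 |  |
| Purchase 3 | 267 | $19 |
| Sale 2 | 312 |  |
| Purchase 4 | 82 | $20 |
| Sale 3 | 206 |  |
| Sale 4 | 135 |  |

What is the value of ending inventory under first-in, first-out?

Sale 1 (533) [FIFO — oldest first]: 291 @ $18 + 242 @ $19 = $9,836
Sale 2 (312) [FIFO — oldest first]: 36 @ $19 + 276 @ $22 = $6,756
Sale 3 (206) [FIFO — oldest first]: 20 @ $22 + 186 @ $19 = $3,974
Sale 4 (135) [FIFO — oldest first]: 81 @ $19 + 54 @ $20 = $2,619
Total COGS = $9,836 + $6,756 + $3,974 + $2,619 = $23,185
Ending inventory: 28 @ $20 = $560

Ending inventory = $560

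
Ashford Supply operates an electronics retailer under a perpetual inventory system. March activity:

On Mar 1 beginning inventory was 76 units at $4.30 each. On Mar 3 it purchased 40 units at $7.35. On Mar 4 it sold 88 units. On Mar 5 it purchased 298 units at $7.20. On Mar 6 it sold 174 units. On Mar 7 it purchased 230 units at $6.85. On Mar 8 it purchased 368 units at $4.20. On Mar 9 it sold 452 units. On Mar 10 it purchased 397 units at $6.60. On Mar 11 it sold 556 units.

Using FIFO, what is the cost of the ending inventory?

Ending inventory = $917.40

Mar 4, 88 sold [FIFO — oldest first]: 76 @ $4.30 + 12 @ $7.35 = $415.00
Mar 6, 174 sold [FIFO — oldest first]: 28 @ $7.35 + 146 @ $7.20 = $1,257.00
Mar 9, 452 sold [FIFO — oldest first]: 152 @ $7.20 + 230 @ $6.85 + 70 @ $4.20 = $2,963.90
Mar 11, 556 sold [FIFO — oldest first]: 298 @ $4.20 + 258 @ $6.60 = $2,954.40
Total COGS = $415.00 + $1,257.00 + $2,963.90 + $2,954.40 = $7,590.30
Ending inventory: 139 @ $6.60 = $917.40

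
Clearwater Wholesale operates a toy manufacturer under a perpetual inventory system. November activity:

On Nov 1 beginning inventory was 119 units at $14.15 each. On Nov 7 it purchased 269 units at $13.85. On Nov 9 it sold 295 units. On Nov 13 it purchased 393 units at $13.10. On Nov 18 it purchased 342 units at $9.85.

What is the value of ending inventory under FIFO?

Ending inventory = $9,805.05

Nov 9, 295 sold [FIFO — oldest first]: 119 @ $14.15 + 176 @ $13.85 = $4,121.45
Ending inventory: 93 @ $13.85 + 393 @ $13.10 + 342 @ $9.85 = $9,805.05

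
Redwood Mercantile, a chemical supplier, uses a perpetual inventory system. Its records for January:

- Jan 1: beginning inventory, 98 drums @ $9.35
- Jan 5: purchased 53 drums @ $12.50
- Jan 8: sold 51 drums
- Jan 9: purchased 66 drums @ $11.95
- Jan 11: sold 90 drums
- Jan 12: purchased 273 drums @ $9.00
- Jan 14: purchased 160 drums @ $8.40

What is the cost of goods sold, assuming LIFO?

Jan 8, 51 sold [LIFO — newest first]: 51 @ $12.50 = $637.50
Jan 11, 90 sold [LIFO — newest first]: 66 @ $11.95 + 2 @ $12.50 + 22 @ $9.35 = $1,019.40
Total COGS = $637.50 + $1,019.40 = $1,656.90
Ending inventory: 76 @ $9.35 + 273 @ $9.00 + 160 @ $8.40 = $4,511.60

COGS = $1,656.90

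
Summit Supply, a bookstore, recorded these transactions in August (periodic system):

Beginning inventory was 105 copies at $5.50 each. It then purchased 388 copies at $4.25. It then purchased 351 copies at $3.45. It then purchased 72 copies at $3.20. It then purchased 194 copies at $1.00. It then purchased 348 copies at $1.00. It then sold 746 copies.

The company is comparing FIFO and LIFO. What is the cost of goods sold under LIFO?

FIFO COGS: 105 @ $5.50 + 388 @ $4.25 + 253 @ $3.45 = $3,099.35
LIFO COGS: 348 @ $1.00 + 194 @ $1.00 + 72 @ $3.20 + 132 @ $3.45 = $1,227.80

COGS = $1,227.80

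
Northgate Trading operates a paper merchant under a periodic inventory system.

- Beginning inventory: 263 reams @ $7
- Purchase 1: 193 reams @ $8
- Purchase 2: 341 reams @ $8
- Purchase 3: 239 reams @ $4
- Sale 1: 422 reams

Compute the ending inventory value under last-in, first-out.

Ending inventory = $4,649

Sale 1 (422) [LIFO — newest first]: 239 @ $4 + 183 @ $8 = $2,420
Ending inventory: 263 @ $7 + 193 @ $8 + 158 @ $8 = $4,649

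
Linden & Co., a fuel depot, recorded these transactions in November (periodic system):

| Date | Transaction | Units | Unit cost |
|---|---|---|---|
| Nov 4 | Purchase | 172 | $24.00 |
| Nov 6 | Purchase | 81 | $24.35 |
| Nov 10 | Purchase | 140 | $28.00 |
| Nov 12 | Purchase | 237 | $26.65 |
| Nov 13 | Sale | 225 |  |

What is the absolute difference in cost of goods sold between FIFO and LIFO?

FIFO COGS: 172 @ $24.00 + 53 @ $24.35 = $5,418.55
LIFO COGS: 225 @ $26.65 = $5,996.25
Difference = |$5,418.55 − $5,996.25| = $577.70

$577.70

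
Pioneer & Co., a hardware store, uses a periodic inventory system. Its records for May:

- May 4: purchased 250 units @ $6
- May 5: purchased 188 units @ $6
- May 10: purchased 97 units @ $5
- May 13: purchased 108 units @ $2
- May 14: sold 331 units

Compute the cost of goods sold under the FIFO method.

May 14, 331 sold [FIFO — oldest first]: 250 @ $6 + 81 @ $6 = $1,986
Ending inventory: 107 @ $6 + 97 @ $5 + 108 @ $2 = $1,343
Check: goods available $3,329 = COGS $1,986 + ending $1,343

COGS = $1,986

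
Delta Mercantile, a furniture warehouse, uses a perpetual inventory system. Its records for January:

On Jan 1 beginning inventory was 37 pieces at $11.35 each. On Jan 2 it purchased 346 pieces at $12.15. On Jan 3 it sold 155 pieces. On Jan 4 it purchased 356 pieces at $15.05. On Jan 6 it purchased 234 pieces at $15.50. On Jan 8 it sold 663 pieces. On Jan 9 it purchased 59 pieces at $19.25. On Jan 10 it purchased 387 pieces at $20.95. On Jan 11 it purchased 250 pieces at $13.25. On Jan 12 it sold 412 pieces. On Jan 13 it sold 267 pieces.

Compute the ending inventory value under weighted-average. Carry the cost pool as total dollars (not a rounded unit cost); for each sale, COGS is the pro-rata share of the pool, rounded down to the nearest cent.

After Jan 1: 37 on hand, pool $419.95 (≈ $11.3500 each)
After Jan 2: 383 on hand, pool $4,623.85 (≈ $12.0727 each)
Jan 3, sell 155: 155/383 × $4,623.85 → $1,871.27
After Jan 4: 584 on hand, pool $8,110.38 (≈ $13.8876 each)
After Jan 6: 818 on hand, pool $11,737.38 (≈ $14.3489 each)
Jan 8, sell 663: 663/818 × $11,737.38 → $9,513.30
After Jan 9: 214 on hand, pool $3,359.83 (≈ $15.7001 each)
After Jan 10: 601 on hand, pool $11,467.48 (≈ $19.0807 each)
After Jan 11: 851 on hand, pool $14,779.98 (≈ $17.3678 each)
Jan 12, sell 412: 412/851 × $14,779.98 → $7,155.52
Jan 13, sell 267: 267/439 × $7,624.46 → $4,637.20
Total COGS = $1,871.27 + $9,513.30 + $7,155.52 + $4,637.20 = $23,177.29
Ending inventory (cost pool remaining) = $2,987.26

Ending inventory = $2,987.26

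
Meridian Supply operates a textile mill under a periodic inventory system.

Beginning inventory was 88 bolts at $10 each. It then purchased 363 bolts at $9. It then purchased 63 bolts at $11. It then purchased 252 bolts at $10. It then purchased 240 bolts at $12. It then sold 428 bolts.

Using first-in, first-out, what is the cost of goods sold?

COGS = $3,940

Sale 1 (428) [FIFO — oldest first]: 88 @ $10 + 340 @ $9 = $3,940
Ending inventory: 23 @ $9 + 63 @ $11 + 252 @ $10 + 240 @ $12 = $6,300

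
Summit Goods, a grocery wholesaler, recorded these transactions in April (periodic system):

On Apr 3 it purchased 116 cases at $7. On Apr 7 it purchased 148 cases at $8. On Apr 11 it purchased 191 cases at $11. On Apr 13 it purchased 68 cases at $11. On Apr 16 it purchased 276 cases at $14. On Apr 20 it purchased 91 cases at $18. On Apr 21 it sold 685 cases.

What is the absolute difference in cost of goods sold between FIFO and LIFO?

FIFO COGS: 116 @ $7 + 148 @ $8 + 191 @ $11 + 68 @ $11 + 162 @ $14 = $7,113
LIFO COGS: 91 @ $18 + 276 @ $14 + 68 @ $11 + 191 @ $11 + 59 @ $8 = $8,823
Difference = |$7,113 − $8,823| = $1,710

$1,710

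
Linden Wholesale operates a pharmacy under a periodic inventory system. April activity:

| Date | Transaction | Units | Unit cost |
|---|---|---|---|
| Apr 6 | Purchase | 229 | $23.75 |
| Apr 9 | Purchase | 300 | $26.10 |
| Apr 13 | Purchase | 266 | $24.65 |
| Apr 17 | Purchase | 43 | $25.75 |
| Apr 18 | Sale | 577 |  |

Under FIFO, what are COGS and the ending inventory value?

COGS = $14,451.95; ending inventory = $6,480.95

Apr 18, 577 sold [FIFO — oldest first]: 229 @ $23.75 + 300 @ $26.10 + 48 @ $24.65 = $14,451.95
Ending inventory: 218 @ $24.65 + 43 @ $25.75 = $6,480.95
Check: goods available $20,932.90 = COGS $14,451.95 + ending $6,480.95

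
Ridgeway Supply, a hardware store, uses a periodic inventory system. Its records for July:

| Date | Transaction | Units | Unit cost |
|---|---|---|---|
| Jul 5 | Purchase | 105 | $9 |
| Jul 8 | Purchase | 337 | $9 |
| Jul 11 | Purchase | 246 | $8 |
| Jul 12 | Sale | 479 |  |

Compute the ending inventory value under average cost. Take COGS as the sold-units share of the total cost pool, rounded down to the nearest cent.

Ending inventory = $1,806.28

Jul 12, sell 479: 479/688 × $5,946.00 → $4,139.72
Ending inventory (cost pool remaining) = $1,806.28
Check: goods available $5,946.00 = COGS $4,139.72 + ending $1,806.28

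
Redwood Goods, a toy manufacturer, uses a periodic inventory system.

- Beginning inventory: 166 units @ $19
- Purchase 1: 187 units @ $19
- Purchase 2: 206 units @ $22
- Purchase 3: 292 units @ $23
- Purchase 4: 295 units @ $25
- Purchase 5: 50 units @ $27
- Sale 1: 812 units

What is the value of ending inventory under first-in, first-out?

Sale 1 (812) [FIFO — oldest first]: 166 @ $19 + 187 @ $19 + 206 @ $22 + 253 @ $23 = $17,058
Ending inventory: 39 @ $23 + 295 @ $25 + 50 @ $27 = $9,622

Ending inventory = $9,622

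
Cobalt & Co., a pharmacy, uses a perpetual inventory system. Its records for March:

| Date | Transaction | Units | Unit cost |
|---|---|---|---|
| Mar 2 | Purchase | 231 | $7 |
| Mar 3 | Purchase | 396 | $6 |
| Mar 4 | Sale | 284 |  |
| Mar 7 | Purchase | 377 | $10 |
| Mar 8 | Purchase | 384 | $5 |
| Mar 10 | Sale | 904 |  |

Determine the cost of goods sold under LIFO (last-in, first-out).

Mar 4, 284 sold [LIFO — newest first]: 284 @ $6 = $1,704
Mar 10, 904 sold [LIFO — newest first]: 384 @ $5 + 377 @ $10 + 112 @ $6 + 31 @ $7 = $6,579
Total COGS = $1,704 + $6,579 = $8,283
Ending inventory: 200 @ $7 = $1,400

COGS = $8,283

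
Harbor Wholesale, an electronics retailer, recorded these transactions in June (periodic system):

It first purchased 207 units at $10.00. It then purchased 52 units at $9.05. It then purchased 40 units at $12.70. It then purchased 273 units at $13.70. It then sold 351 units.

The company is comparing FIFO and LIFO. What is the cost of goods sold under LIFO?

FIFO COGS: 207 @ $10.00 + 52 @ $9.05 + 40 @ $12.70 + 52 @ $13.70 = $3,761.00
LIFO COGS: 273 @ $13.70 + 40 @ $12.70 + 38 @ $9.05 = $4,592.00

COGS = $4,592.00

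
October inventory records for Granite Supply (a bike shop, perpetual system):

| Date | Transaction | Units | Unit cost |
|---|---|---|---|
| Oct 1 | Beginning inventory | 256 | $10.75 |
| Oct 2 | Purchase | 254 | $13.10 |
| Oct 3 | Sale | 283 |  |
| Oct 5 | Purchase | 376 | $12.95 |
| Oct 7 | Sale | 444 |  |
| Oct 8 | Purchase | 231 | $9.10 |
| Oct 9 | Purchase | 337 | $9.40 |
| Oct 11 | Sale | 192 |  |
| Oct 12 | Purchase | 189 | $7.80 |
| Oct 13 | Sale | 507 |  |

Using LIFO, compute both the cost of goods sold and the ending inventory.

Oct 3, 283 sold [LIFO — newest first]: 254 @ $13.10 + 29 @ $10.75 = $3,639.15
Oct 7, 444 sold [LIFO — newest first]: 376 @ $12.95 + 68 @ $10.75 = $5,600.20
Oct 11, 192 sold [LIFO — newest first]: 192 @ $9.40 = $1,804.80
Oct 13, 507 sold [LIFO — newest first]: 189 @ $7.80 + 145 @ $9.40 + 173 @ $9.10 = $4,411.50
Total COGS = $3,639.15 + $5,600.20 + $1,804.80 + $4,411.50 = $15,455.65
Ending inventory: 159 @ $10.75 + 58 @ $9.10 = $2,237.05
Check: goods available $17,692.70 = COGS $15,455.65 + ending $2,237.05

COGS = $15,455.65; ending inventory = $2,237.05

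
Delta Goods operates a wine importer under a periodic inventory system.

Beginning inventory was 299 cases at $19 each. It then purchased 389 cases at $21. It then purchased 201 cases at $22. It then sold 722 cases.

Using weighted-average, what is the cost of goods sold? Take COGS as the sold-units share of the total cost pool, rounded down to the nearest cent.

COGS = $14,839.57

Sale 1, sell 722: 722/889 × $18,272.00 → $14,839.57
Ending inventory (cost pool remaining) = $3,432.43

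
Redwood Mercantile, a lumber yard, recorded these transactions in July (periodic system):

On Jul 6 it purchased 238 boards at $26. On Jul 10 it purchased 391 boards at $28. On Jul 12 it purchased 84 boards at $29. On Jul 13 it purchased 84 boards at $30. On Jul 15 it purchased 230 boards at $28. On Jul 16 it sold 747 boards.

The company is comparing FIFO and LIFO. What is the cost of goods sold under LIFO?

FIFO COGS: 238 @ $26 + 391 @ $28 + 84 @ $29 + 34 @ $30 = $20,592
LIFO COGS: 230 @ $28 + 84 @ $30 + 84 @ $29 + 349 @ $28 = $21,168

COGS = $21,168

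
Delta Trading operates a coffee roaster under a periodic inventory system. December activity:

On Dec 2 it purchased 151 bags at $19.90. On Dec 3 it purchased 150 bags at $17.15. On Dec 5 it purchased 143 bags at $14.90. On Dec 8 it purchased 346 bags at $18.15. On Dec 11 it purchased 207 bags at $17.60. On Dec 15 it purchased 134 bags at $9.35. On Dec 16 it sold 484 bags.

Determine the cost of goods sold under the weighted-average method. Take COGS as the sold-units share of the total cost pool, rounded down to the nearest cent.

COGS = $8,081.25

Dec 16, sell 484: 484/1131 × $18,884.10 → $8,081.25
Ending inventory (cost pool remaining) = $10,802.85
Check: goods available $18,884.10 = COGS $8,081.25 + ending $10,802.85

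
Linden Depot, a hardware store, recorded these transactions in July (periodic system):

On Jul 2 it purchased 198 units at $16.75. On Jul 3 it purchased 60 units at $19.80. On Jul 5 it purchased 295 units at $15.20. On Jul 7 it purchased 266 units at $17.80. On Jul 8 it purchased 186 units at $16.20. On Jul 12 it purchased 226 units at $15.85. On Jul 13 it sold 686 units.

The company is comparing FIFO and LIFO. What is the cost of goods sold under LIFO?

FIFO COGS: 198 @ $16.75 + 60 @ $19.80 + 295 @ $15.20 + 133 @ $17.80 = $11,355.90
LIFO COGS: 226 @ $15.85 + 186 @ $16.20 + 266 @ $17.80 + 8 @ $15.20 = $11,451.70

COGS = $11,451.70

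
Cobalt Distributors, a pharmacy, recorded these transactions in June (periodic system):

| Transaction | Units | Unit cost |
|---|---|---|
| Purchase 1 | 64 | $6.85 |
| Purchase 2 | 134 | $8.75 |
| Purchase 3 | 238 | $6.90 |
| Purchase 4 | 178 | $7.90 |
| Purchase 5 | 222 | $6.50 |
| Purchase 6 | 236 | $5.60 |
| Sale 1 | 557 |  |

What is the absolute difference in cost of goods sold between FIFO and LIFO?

FIFO COGS: 64 @ $6.85 + 134 @ $8.75 + 238 @ $6.90 + 121 @ $7.90 = $4,209.00
LIFO COGS: 236 @ $5.60 + 222 @ $6.50 + 99 @ $7.90 = $3,546.70
Difference = |$4,209.00 − $3,546.70| = $662.30

$662.30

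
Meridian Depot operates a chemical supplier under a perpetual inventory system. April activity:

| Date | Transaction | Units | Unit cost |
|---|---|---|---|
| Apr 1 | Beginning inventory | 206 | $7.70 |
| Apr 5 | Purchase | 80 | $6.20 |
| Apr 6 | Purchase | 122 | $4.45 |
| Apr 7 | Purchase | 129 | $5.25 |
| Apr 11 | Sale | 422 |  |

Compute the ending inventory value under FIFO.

Ending inventory = $603.75

Apr 11, 422 sold [FIFO — oldest first]: 206 @ $7.70 + 80 @ $6.20 + 122 @ $4.45 + 14 @ $5.25 = $2,698.60
Ending inventory: 115 @ $5.25 = $603.75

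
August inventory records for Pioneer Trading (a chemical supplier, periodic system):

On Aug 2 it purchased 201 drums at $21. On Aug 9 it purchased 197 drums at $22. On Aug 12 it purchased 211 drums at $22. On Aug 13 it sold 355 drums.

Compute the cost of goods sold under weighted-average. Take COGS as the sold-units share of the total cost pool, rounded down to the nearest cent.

Aug 13, sell 355: 355/609 × $13,197.00 → $7,692.83
Ending inventory (cost pool remaining) = $5,504.17
Check: goods available $13,197.00 = COGS $7,692.83 + ending $5,504.17

COGS = $7,692.83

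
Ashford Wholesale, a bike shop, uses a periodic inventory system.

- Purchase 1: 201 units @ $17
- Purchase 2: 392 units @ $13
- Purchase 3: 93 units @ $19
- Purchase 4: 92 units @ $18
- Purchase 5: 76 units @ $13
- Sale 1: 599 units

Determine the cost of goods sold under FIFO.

COGS = $8,627

Sale 1 (599) [FIFO — oldest first]: 201 @ $17 + 392 @ $13 + 6 @ $19 = $8,627
Ending inventory: 87 @ $19 + 92 @ $18 + 76 @ $13 = $4,297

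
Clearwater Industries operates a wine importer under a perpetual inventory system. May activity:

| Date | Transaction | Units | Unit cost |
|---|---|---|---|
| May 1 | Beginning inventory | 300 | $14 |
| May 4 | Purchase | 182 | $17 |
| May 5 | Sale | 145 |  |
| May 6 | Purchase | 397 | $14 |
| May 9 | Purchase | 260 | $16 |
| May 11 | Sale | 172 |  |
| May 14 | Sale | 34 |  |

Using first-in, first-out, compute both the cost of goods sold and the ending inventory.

May 5, 145 sold [FIFO — oldest first]: 145 @ $14 = $2,030
May 11, 172 sold [FIFO — oldest first]: 155 @ $14 + 17 @ $17 = $2,459
May 14, 34 sold [FIFO — oldest first]: 34 @ $17 = $578
Total COGS = $2,030 + $2,459 + $578 = $5,067
Ending inventory: 131 @ $17 + 397 @ $14 + 260 @ $16 = $11,945

COGS = $5,067; ending inventory = $11,945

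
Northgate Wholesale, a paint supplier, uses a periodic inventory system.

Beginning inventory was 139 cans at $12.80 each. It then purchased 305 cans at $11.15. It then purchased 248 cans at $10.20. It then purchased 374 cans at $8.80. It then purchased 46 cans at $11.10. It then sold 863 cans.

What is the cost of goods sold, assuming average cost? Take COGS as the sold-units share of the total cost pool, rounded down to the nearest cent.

COGS = $8,933.71

Sale 1, sell 863: 863/1112 × $11,511.35 → $8,933.71
Ending inventory (cost pool remaining) = $2,577.64
Check: goods available $11,511.35 = COGS $8,933.71 + ending $2,577.64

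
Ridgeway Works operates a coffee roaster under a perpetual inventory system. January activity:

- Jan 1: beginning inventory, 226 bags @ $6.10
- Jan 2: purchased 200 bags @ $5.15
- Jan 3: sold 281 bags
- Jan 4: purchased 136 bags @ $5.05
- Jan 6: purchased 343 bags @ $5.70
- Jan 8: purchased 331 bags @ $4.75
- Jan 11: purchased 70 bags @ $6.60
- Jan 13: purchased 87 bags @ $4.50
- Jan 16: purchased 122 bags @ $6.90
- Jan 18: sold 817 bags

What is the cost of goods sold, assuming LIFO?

Jan 3, 281 sold [LIFO — newest first]: 200 @ $5.15 + 81 @ $6.10 = $1,524.10
Jan 18, 817 sold [LIFO — newest first]: 122 @ $6.90 + 87 @ $4.50 + 70 @ $6.60 + 331 @ $4.75 + 207 @ $5.70 = $4,447.45
Total COGS = $1,524.10 + $4,447.45 = $5,971.55
Ending inventory: 145 @ $6.10 + 136 @ $5.05 + 136 @ $5.70 = $2,346.50

COGS = $5,971.55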